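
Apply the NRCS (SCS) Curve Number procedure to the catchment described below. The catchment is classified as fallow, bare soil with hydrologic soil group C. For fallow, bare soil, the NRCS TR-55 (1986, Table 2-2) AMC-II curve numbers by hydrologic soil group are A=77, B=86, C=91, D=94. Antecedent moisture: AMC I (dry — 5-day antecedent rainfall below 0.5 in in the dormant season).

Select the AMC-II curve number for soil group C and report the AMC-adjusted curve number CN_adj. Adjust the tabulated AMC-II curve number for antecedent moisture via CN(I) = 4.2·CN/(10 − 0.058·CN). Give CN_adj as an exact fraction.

NRCS table: fallow, bare soil, soil group C → CN(II) = 91
Dry (AMC I): CN(I) = 4.2·91/(10 − 0.058·91) = (1911/5)/(2361/500) = 63700/787 ≈ 80.940

CN_adj = 63700/787 ≈ 80.940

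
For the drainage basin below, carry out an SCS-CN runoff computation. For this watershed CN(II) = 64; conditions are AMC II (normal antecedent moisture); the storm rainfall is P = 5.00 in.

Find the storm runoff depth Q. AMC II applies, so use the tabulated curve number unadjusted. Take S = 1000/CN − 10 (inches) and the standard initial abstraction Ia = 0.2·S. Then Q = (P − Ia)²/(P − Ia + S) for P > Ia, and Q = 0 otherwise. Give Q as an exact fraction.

Q = 961/608 in ≈ 1.581 in

AMC II — tabulated CN = 64 applies directly.
Retention S: 1000/CN − 10 with CN=64.000 → S = 45/8 ≈ 5.625 in
Ia = 0.2·(45/8) = 9/8 in ≈ 1.125 in
Excess rainfall: 5.000 − 1.125 = 3.875 in; P > Ia so Q > 0
Q = (31/8)²/((31/8) + 45/8) = (961/64)/(19/2) = 961/608 in ≈ 1.581 in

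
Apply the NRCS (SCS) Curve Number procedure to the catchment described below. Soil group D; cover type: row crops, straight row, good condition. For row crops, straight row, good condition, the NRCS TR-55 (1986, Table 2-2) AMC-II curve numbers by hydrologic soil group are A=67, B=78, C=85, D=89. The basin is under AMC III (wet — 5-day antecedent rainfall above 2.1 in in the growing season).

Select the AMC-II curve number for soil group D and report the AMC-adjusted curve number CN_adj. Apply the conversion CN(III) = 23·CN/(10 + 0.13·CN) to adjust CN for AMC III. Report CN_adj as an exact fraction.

NRCS table: row crops, straight row, good condition, soil group D → CN(II) = 89
Wet (AMC III): CN(III) = 23·89/(10 + 0.13·89) = 2047/(2157/100) = 204700/2157 ≈ 94.900

CN_adj = 204700/2157 ≈ 94.900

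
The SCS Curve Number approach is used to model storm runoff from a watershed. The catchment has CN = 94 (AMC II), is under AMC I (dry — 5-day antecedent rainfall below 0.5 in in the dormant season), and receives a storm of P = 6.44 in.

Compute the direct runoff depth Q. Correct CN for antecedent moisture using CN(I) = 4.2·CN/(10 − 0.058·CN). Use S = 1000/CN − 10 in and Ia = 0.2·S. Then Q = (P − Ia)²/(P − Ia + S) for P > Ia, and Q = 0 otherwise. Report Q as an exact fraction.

CN(I) from CN(II)=94: (4.2·94)/(10 − 0.058·94) = 32900/379 ≈ 86.807
S = 1000/(32900/379) − 10 = 500/329 in ≈ 1.520 in
Ia = 0.2S: 0.2·1.520 = 0.304 in (exactly 100/329)
Since P=6.440 > Ia=0.304: effective rainfall P−Ia = 50469/8225 in
Q: (50469/8225)² ÷ (62969/8225) = 2547119961/517920025 in (≈ 4.918 in)

Q = 2547119961/517920025 in ≈ 4.918 in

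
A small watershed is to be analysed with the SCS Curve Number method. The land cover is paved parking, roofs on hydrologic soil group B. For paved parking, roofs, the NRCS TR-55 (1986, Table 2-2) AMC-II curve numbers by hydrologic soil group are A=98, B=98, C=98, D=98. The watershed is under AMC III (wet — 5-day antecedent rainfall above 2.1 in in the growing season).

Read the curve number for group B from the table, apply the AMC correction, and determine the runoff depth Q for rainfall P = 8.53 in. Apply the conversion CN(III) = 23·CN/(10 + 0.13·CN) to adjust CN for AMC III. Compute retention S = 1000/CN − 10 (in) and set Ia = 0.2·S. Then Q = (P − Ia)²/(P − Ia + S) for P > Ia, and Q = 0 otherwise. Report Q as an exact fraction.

NRCS table: paved parking, roofs, soil group B → CN(II) = 98
Adjust CN=98 to AMC III: 23·98/(10 + 0.13·98) → 2254 ÷ (1137/50) = 112700/1137 ≈ 99.120
Max retention: S = 1000/(112700/1137) − 10 = 100/1127 in (≈ 0.089 in)
Initial abstraction Ia = S/5 = (100/1127)/5 = 20/1127 ≈ 0.018 in
Excess rainfall: 8.530 − 0.018 = 8.512 in; P > Ia so Q > 0
Q: (959331/112700)² ÷ (969331/112700) = 920315967561/109243603700 in (≈ 8.424 in)

Q = 920315967561/109243603700 in ≈ 8.424 in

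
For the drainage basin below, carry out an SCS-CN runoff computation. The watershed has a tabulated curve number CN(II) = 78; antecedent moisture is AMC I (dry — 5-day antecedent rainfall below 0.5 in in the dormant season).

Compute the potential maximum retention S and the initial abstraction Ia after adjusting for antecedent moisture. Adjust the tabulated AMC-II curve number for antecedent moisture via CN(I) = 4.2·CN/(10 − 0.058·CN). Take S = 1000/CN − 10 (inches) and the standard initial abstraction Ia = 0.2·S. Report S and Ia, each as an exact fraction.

S = 5500/819 in ≈ 6.716 in; Ia = 1100/819 in ≈ 1.343 in

Dry (AMC I): CN(I) = 4.2·78/(10 − 0.058·78) = (1638/5)/(1369/250) = 81900/1369 ≈ 59.825
Max retention: S = 1000/(81900/1369) − 10 = 5500/819 in (≈ 6.716 in)
Ia = 0.2S: 0.2·6.716 = 1.343 in (exactly 1100/819)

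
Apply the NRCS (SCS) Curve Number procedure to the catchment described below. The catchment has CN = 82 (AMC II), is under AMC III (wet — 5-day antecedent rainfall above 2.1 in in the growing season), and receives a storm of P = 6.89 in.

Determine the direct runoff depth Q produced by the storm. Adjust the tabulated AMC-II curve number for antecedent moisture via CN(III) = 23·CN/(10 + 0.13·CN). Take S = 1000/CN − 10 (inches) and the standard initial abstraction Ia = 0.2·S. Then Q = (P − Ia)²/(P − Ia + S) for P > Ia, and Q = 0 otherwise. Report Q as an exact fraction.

Wet (AMC III): CN(III) = 23·82/(10 + 0.13·82) = 1886/(1033/50) = 94300/1033 ≈ 91.288
Retention S: 1000/CN − 10 with CN=91.288 → S = 900/943 ≈ 0.954 in
Ia = 0.2S: 0.2·0.954 = 0.191 in (exactly 180/943)
Since P=6.890 > Ia=0.191: effective rainfall P−Ia = 631727/94300 in
Q: (631727/94300)² ÷ (721727/94300) = 399079002529/68058856100 in (≈ 5.864 in)

Q = 399079002529/68058856100 in ≈ 5.864 in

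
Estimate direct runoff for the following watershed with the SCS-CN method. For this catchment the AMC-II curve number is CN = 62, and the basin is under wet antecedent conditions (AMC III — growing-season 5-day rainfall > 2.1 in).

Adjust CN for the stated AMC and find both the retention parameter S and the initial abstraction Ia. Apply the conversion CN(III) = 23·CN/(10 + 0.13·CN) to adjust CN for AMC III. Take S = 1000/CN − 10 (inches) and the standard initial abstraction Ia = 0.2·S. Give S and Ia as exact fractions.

Wet (AMC III): CN(III) = 23·62/(10 + 0.13·62) = 1426/(903/50) = 71300/903 ≈ 78.959
Retention S: 1000/CN − 10 with CN=78.959 → S = 1900/713 ≈ 2.665 in
Ia = 0.2S: 0.2·2.665 = 0.533 in (exactly 380/713)

S = 1900/713 in ≈ 2.665 in; Ia = 380/713 in ≈ 0.533 in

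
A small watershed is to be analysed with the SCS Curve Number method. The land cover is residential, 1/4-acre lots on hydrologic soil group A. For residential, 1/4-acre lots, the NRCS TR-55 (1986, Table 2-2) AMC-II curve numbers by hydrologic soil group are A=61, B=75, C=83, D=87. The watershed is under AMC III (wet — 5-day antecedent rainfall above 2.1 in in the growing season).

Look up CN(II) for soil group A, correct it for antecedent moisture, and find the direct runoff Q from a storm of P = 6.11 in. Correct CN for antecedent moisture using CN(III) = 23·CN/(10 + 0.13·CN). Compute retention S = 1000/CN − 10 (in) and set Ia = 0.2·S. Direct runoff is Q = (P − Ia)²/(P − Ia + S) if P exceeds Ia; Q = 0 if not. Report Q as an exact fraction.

NRCS table: residential, 1/4-acre lots, soil group A → CN(II) = 61
Wet (AMC III): CN(III) = 23·61/(10 + 0.13·61) = 1403/(1793/100) = 140300/1793 ≈ 78.249
S = 1000/(140300/1793) − 10 = 3900/1403 in ≈ 2.780 in
Initial abstraction Ia = S/5 = (3900/1403)/5 = 780/1403 ≈ 0.556 in
Excess rainfall: 6.110 − 0.556 = 5.554 in; P > Ia so Q > 0
Q: (779233/140300)² ÷ (1169233/140300) = 46708005253/12618722300 in (≈ 3.701 in)

Q = 46708005253/12618722300 in ≈ 3.701 in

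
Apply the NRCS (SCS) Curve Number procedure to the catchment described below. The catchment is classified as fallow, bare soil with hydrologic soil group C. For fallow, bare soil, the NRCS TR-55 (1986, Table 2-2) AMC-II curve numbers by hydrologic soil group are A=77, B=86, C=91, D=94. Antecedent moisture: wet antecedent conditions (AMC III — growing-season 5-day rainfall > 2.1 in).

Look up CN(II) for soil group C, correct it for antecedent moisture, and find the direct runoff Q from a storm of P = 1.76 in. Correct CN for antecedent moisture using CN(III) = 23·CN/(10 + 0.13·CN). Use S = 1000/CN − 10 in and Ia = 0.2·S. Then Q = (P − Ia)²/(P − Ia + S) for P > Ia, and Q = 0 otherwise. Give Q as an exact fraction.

NRCS table: fallow, bare soil, soil group C → CN(II) = 91
Adjust CN=91 to AMC III: 23·91/(10 + 0.13·91) → 2093 ÷ (2183/100) = 209300/2183 ≈ 95.877
Retention S: 1000/CN − 10 with CN=95.877 → S = 900/2093 ≈ 0.430 in
Ia = 0.2S: 0.2·0.430 = 0.086 in (exactly 180/2093)
P − Ia = 1.760 − 0.086 = 87592/52325 ≈ 1.674 in (> 0, runoff occurs)
Q: (87592/52325)² ÷ (110092/52325) = 1918089616/1440140975 in (≈ 1.332 in)

Q = 1918089616/1440140975 in ≈ 1.332 in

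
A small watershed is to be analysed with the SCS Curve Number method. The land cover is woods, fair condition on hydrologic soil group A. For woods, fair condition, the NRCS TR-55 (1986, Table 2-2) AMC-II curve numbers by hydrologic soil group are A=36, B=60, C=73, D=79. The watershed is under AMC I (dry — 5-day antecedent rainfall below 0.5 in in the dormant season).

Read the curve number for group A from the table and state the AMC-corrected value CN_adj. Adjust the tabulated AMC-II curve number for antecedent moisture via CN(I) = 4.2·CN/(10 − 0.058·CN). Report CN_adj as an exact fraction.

NRCS table: woods, fair condition, soil group A → CN(II) = 36
Adjust CN=36 to AMC I: 4.2·36/(10 − 0.058·36) → (756/5) ÷ (989/125) = 18900/989 ≈ 19.110

CN_adj = 18900/989 ≈ 19.110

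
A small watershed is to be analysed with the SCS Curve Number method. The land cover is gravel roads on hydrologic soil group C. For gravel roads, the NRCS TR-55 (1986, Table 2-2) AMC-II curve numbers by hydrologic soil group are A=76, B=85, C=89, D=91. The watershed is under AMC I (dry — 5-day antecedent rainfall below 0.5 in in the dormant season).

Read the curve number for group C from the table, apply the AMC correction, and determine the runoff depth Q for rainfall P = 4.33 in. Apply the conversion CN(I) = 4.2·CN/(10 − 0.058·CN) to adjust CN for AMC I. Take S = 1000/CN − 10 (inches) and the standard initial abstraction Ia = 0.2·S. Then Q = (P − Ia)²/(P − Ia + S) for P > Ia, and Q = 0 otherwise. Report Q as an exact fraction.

NRCS table: gravel roads, soil group C → CN(II) = 89
CN(I) from CN(II)=89: (4.2·89)/(10 − 0.058·89) = 186900/2419 ≈ 77.263
Max retention: S = 1000/(186900/2419) − 10 = 5500/1869 in (≈ 2.943 in)
Ia = 0.2·(5500/1869) = 1100/1869 in ≈ 0.589 in
Excess rainfall: 4.330 − 0.589 = 3.741 in; P > Ia so Q > 0
Runoff Q = (P−Ia)²/(P−Ia+S) = (3.741)²/(3.741+2.943) = 488988322729/233489871300 ≈ 2.094 in

Q = 488988322729/233489871300 in ≈ 2.094 in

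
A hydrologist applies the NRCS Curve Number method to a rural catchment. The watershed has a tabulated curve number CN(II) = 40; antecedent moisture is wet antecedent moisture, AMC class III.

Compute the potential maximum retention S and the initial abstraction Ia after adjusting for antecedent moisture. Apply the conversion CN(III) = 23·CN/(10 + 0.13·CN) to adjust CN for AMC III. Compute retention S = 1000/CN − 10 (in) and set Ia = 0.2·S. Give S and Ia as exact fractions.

Adjust CN=40 to AMC III: 23·40/(10 + 0.13·40) → 920 ÷ (76/5) = 1150/19 ≈ 60.526
Max retention: S = 1000/(1150/19) − 10 = 150/23 in (≈ 6.522 in)
Ia = 0.2S: 0.2·6.522 = 1.304 in (exactly 30/23)

S = 150/23 in ≈ 6.522 in; Ia = 30/23 in ≈ 1.304 in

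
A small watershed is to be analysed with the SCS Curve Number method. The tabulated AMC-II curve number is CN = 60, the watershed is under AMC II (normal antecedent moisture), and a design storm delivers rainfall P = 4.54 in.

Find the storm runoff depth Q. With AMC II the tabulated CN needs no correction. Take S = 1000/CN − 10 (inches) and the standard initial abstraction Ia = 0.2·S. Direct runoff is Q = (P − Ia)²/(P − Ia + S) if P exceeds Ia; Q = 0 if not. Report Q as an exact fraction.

CN(II) = 60; AMC II needs no correction.
Max retention: S = 1000/60 − 10 = 20/3 in (≈ 6.667 in)
Initial abstraction Ia = S/5 = (20/3)/5 = 4/3 ≈ 1.333 in
Since P=4.540 > Ia=1.333: effective rainfall P−Ia = 481/150 in
Q: (481/150)² ÷ (1481/150) = 231361/222150 in (≈ 1.041 in)

Q = 231361/222150 in ≈ 1.041 in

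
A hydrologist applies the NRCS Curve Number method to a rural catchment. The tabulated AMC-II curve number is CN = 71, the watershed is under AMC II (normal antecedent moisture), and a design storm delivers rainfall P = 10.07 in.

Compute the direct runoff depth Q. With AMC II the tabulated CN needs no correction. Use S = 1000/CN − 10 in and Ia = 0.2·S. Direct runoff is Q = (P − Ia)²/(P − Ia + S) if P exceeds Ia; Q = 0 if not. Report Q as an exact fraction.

Q = 4316095809/672348700 in ≈ 6.419 in

AMC II — tabulated CN = 71 applies directly.
Retention S: 1000/CN − 10 with CN=71.000 → S = 290/71 ≈ 4.085 in
Initial abstraction Ia = S/5 = (290/71)/5 = 58/71 ≈ 0.817 in
P − Ia = 10.070 − 0.817 = 65697/7100 ≈ 9.253 in (> 0, runoff occurs)
Q = (65697/7100)²/((65697/7100) + 290/71) = (4316095809/50410000)/(94697/7100) = 4316095809/672348700 in ≈ 6.419 in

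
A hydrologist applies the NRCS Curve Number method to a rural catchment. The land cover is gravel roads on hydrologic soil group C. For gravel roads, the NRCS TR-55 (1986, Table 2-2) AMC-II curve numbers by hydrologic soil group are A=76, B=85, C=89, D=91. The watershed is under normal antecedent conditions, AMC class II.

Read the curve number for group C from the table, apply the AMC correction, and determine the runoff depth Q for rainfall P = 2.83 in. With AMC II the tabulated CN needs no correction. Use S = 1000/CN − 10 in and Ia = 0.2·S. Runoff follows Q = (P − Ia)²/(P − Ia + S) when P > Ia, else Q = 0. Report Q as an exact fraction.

NRCS table: gravel roads, soil group C → CN(II) = 89
CN(II) = 89; AMC II needs no correction.
S = 1000/89 − 10 = 110/89 in ≈ 1.236 in
Ia = 0.2·(110/89) = 22/89 in ≈ 0.247 in
Since P=2.830 > Ia=0.247: effective rainfall P−Ia = 22987/8900 in
Q: (22987/8900)² ÷ (33987/8900) = 528402169/302484300 in (≈ 1.747 in)

Q = 528402169/302484300 in ≈ 1.747 in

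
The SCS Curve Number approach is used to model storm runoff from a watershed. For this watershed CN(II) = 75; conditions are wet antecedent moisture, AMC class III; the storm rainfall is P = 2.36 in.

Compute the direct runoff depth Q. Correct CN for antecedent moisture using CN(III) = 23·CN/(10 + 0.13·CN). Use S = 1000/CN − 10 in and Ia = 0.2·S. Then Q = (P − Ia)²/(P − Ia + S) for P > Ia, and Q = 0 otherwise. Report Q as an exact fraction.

Wet (AMC III): CN(III) = 23·75/(10 + 0.13·75) = 1725/(79/4) = 6900/79 ≈ 87.342
Max retention: S = 1000/(6900/79) − 10 = 100/69 in (≈ 1.449 in)
Ia = 0.2·(100/69) = 20/69 in ≈ 0.290 in
P − Ia = 2.360 − 0.290 = 3571/1725 ≈ 2.070 in (> 0, runoff occurs)
Q = (3571/1725)²/((3571/1725) + 100/69) = (12752041/2975625)/(6071/1725) = 12752041/10472475 in ≈ 1.218 in

Q = 12752041/10472475 in ≈ 1.218 in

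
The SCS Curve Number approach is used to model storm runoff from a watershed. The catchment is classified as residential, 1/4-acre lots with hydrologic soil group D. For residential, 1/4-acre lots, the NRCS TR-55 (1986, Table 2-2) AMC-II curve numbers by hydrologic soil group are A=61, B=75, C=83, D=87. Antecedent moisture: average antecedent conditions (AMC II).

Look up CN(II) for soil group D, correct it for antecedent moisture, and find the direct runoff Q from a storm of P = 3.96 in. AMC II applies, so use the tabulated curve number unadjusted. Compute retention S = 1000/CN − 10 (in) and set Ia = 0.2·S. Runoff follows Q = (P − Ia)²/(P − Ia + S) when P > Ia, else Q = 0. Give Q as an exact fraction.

Q = 63409369/24388275 in ≈ 2.600 in

NRCS table: residential, 1/4-acre lots, soil group D → CN(II) = 87
Average conditions: CN = 87 (no AMC adjustment).
Max retention: S = 1000/87 − 10 = 130/87 in (≈ 1.494 in)
Ia = 0.2·(130/87) = 26/87 in ≈ 0.299 in
P − Ia = 3.960 − 0.299 = 7963/2175 ≈ 3.661 in (> 0, runoff occurs)
Q = (7963/2175)²/((7963/2175) + 130/87) = (63409369/4730625)/(11213/2175) = 63409369/24388275 in ≈ 2.600 in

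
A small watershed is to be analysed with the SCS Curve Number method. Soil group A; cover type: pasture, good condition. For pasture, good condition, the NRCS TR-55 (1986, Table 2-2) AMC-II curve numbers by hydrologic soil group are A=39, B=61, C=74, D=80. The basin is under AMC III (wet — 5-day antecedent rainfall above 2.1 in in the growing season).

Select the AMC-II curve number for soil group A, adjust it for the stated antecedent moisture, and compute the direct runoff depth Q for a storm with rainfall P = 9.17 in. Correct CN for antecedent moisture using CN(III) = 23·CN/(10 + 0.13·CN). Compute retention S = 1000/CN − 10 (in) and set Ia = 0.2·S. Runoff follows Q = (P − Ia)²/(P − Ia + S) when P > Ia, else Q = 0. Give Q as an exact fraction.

Q = 490768901401/117556245300 in ≈ 4.175 in

NRCS table: pasture, good condition, soil group A → CN(II) = 39
CN(III) from CN(II)=39: (23·39)/(10 + 0.13·39) = 89700/1507 ≈ 59.522
Retention S: 1000/CN − 10 with CN=59.522 → S = 6100/897 ≈ 6.800 in
Ia = 0.2·(6100/897) = 1220/897 in ≈ 1.360 in
P − Ia = 9.170 − 1.360 = 700549/89700 ≈ 7.810 in (> 0, runoff occurs)
Q = (700549/89700)²/((700549/89700) + 6100/897) = (490768901401/8046090000)/(1310549/89700) = 490768901401/117556245300 in ≈ 4.175 in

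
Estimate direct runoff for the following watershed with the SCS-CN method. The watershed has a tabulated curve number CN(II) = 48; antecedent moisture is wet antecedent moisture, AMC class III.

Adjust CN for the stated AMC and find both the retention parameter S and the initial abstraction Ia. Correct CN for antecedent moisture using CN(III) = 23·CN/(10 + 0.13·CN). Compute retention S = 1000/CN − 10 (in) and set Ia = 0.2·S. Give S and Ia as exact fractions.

Adjust CN=48 to AMC III: 23·48/(10 + 0.13·48) → 1104 ÷ (406/25) = 13800/203 ≈ 67.980
Retention S: 1000/CN − 10 with CN=67.980 → S = 325/69 ≈ 4.710 in
Ia = 0.2·(325/69) = 65/69 in ≈ 0.942 in

S = 325/69 in ≈ 4.710 in; Ia = 65/69 in ≈ 0.942 in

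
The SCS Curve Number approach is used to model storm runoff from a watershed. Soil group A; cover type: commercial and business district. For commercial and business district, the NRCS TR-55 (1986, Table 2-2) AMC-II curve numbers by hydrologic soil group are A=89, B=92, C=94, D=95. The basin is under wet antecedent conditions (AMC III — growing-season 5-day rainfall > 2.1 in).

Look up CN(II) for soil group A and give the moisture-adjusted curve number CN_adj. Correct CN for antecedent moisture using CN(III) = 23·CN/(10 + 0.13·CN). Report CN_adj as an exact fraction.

NRCS table: commercial and business district, soil group A → CN(II) = 89
Adjust CN=89 to AMC III: 23·89/(10 + 0.13·89) → 2047 ÷ (2157/100) = 204700/2157 ≈ 94.900

CN_adj = 204700/2157 ≈ 94.900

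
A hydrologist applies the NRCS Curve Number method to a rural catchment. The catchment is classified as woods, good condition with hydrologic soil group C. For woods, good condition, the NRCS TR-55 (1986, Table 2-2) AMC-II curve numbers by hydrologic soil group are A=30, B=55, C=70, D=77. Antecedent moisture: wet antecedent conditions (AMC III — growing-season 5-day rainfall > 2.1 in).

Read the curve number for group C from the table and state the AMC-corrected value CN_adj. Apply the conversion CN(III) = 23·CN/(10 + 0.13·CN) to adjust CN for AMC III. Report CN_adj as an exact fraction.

CN_adj = 16100/191 ≈ 84.293

NRCS table: woods, good condition, soil group C → CN(II) = 70
Adjust CN=70 to AMC III: 23·70/(10 + 0.13·70) → 1610 ÷ (191/10) = 16100/191 ≈ 84.293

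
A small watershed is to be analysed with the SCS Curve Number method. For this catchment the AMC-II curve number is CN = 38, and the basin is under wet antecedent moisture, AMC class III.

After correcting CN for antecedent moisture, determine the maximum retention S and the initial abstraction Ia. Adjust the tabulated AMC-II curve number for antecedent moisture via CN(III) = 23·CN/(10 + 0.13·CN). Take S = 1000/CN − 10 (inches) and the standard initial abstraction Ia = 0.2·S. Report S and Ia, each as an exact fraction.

Wet (AMC III): CN(III) = 23·38/(10 + 0.13·38) = 874/(747/50) = 43700/747 ≈ 58.501
Retention S: 1000/CN − 10 with CN=58.501 → S = 3100/437 ≈ 7.094 in
Ia = 0.2·(3100/437) = 620/437 in ≈ 1.419 in

S = 3100/437 in ≈ 7.094 in; Ia = 620/437 in ≈ 1.419 in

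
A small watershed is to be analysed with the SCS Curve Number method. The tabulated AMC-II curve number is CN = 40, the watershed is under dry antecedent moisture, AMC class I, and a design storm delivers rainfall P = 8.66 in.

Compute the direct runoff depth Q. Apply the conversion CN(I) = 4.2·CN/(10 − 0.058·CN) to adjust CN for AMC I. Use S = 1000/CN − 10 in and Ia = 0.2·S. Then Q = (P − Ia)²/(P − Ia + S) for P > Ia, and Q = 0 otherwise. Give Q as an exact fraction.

CN(I) from CN(II)=40: (4.2·40)/(10 − 0.058·40) = 175/8 ≈ 21.875
Retention S: 1000/CN − 10 with CN=21.875 → S = 250/7 ≈ 35.714 in
Ia = 0.2·(250/7) = 50/7 in ≈ 7.143 in
P − Ia = 8.660 − 7.143 = 531/350 ≈ 1.517 in (> 0, runoff occurs)
Q: (531/350)² ÷ (13031/350) = 281961/4560850 in (≈ 0.062 in)

Q = 281961/4560850 in ≈ 0.062 in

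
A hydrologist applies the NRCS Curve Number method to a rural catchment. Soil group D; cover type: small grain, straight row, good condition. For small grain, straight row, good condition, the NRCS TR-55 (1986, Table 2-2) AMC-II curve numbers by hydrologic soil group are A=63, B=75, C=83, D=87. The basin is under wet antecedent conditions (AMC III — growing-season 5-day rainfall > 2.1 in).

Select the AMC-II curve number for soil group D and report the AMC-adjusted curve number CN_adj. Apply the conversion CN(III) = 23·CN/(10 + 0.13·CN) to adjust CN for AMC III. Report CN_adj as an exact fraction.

CN_adj = 200100/2131 ≈ 93.900

NRCS table: small grain, straight row, good condition, soil group D → CN(II) = 87
Adjust CN=87 to AMC III: 23·87/(10 + 0.13·87) → 2001 ÷ (2131/100) = 200100/2131 ≈ 93.900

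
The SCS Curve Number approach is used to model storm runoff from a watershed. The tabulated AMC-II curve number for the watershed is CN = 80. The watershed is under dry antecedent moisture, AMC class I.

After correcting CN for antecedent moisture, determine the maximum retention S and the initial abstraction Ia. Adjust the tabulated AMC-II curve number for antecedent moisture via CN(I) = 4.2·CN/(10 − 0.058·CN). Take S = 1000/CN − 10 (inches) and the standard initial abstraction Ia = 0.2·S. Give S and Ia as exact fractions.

Dry (AMC I): CN(I) = 4.2·80/(10 − 0.058·80) = 336/(134/25) = 4200/67 ≈ 62.687
S = 1000/(4200/67) − 10 = 125/21 in ≈ 5.952 in
Ia = 0.2S: 0.2·5.952 = 1.190 in (exactly 25/21)

S = 125/21 in ≈ 5.952 in; Ia = 25/21 in ≈ 1.190 in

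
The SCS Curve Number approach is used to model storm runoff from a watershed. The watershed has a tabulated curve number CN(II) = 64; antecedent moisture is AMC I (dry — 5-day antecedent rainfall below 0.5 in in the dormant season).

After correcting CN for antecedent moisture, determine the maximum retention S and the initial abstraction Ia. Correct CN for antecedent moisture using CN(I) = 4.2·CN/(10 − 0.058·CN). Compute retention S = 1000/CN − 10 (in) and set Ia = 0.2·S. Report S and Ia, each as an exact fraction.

Dry (AMC I): CN(I) = 4.2·64/(10 − 0.058·64) = (1344/5)/(786/125) = 5600/131 ≈ 42.748
Retention S: 1000/CN − 10 with CN=42.748 → S = 375/28 ≈ 13.393 in
Ia = 0.2·(375/28) = 75/28 in ≈ 2.679 in

S = 375/28 in ≈ 13.393 in; Ia = 75/28 in ≈ 2.679 in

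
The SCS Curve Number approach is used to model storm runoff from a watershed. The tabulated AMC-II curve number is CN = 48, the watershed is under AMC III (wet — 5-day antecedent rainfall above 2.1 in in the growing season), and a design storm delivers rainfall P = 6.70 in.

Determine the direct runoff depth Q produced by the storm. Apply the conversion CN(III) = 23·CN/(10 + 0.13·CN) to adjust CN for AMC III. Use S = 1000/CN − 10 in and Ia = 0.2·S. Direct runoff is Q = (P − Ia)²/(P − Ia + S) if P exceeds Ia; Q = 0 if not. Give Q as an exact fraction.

Q = 15784729/4983870 in ≈ 3.167 in

Adjust CN=48 to AMC III: 23·48/(10 + 0.13·48) → 1104 ÷ (406/25) = 13800/203 ≈ 67.980
S = 1000/(13800/203) − 10 = 325/69 in ≈ 4.710 in
Ia = 0.2S: 0.2·4.710 = 0.942 in (exactly 65/69)
Excess rainfall: 6.700 − 0.942 = 5.758 in; P > Ia so Q > 0
Runoff Q = (P−Ia)²/(P−Ia+S) = (5.758)²/(5.758+4.710) = 15784729/4983870 ≈ 3.167 in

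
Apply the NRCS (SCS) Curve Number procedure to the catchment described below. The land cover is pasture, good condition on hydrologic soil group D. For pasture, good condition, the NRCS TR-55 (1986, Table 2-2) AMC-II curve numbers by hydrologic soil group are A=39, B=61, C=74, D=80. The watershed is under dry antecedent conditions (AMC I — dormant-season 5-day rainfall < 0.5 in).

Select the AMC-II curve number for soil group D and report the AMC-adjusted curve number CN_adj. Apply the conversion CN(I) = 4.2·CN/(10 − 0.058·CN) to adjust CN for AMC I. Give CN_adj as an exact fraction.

NRCS table: pasture, good condition, soil group D → CN(II) = 80
Dry (AMC I): CN(I) = 4.2·80/(10 − 0.058·80) = 336/(134/25) = 4200/67 ≈ 62.687

CN_adj = 4200/67 ≈ 62.687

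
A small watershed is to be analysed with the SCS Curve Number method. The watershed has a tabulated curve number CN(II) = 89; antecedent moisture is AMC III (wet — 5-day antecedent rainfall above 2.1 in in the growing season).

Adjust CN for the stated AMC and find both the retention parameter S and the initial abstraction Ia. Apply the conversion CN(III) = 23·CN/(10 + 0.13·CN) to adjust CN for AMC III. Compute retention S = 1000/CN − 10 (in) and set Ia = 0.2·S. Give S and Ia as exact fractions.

Wet (AMC III): CN(III) = 23·89/(10 + 0.13·89) = 2047/(2157/100) = 204700/2157 ≈ 94.900
Retention S: 1000/CN − 10 with CN=94.900 → S = 1100/2047 ≈ 0.537 in
Ia = 0.2S: 0.2·0.537 = 0.107 in (exactly 220/2047)

S = 1100/2047 in ≈ 0.537 in; Ia = 220/2047 in ≈ 0.107 in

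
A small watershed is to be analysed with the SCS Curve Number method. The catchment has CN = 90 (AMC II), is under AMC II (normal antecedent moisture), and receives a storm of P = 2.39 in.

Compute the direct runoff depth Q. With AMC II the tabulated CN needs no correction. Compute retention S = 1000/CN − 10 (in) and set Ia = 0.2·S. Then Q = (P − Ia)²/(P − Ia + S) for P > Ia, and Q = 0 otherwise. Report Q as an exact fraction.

Q = 3806401/2655900 in ≈ 1.433 in

CN(II) = 90; AMC II needs no correction.
S = 1000/90 − 10 = 10/9 in ≈ 1.111 in
Ia = 0.2·(10/9) = 2/9 in ≈ 0.222 in
Since P=2.390 > Ia=0.222: effective rainfall P−Ia = 1951/900 in
Runoff Q = (P−Ia)²/(P−Ia+S) = (2.168)²/(2.168+1.111) = 3806401/2655900 ≈ 1.433 in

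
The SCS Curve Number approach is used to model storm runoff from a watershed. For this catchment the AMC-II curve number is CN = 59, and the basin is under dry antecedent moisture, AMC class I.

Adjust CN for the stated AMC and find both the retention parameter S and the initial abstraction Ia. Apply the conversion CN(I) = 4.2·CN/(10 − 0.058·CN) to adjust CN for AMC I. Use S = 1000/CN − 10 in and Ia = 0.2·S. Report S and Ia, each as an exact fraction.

S = 20500/1239 in ≈ 16.546 in; Ia = 4100/1239 in ≈ 3.309 in

Dry (AMC I): CN(I) = 4.2·59/(10 − 0.058·59) = (1239/5)/(3289/500) = 123900/3289 ≈ 37.671
S = 1000/(123900/3289) − 10 = 20500/1239 in ≈ 16.546 in
Initial abstraction Ia = S/5 = (20500/1239)/5 = 4100/1239 ≈ 3.309 in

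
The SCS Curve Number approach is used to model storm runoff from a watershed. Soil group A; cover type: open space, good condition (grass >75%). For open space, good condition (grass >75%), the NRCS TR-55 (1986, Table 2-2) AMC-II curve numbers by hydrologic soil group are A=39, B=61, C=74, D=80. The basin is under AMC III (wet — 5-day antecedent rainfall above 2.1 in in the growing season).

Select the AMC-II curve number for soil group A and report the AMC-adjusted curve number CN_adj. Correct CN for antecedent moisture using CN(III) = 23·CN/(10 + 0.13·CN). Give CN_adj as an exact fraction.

NRCS table: open space, good condition (grass >75%), soil group A → CN(II) = 39
Wet (AMC III): CN(III) = 23·39/(10 + 0.13·39) = 897/(1507/100) = 89700/1507 ≈ 59.522

CN_adj = 89700/1507 ≈ 59.522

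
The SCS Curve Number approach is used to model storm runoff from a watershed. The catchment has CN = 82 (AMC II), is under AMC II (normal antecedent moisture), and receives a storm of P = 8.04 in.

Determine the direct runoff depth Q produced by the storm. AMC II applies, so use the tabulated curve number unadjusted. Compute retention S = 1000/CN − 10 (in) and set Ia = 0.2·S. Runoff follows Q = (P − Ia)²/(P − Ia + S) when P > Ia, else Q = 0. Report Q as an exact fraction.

Q = 20233227/3430675 in ≈ 5.898 in

CN(II) = 82; AMC II needs no correction.
Retention S: 1000/CN − 10 with CN=82.000 → S = 90/41 ≈ 2.195 in
Ia = 0.2S: 0.2·2.195 = 0.439 in (exactly 18/41)
Since P=8.040 > Ia=0.439: effective rainfall P−Ia = 7791/1025 in
Q: (7791/1025)² ÷ (10041/1025) = 20233227/3430675 in (≈ 5.898 in)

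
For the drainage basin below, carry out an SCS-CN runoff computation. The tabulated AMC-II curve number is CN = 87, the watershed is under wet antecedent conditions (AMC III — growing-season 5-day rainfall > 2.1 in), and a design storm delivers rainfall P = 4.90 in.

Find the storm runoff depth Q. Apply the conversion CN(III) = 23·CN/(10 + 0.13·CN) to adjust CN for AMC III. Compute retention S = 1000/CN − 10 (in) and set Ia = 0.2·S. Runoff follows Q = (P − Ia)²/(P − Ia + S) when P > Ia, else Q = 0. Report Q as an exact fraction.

Wet (AMC III): CN(III) = 23·87/(10 + 0.13·87) = 2001/(2131/100) = 200100/2131 ≈ 93.900
Retention S: 1000/CN − 10 with CN=93.900 → S = 1300/2001 ≈ 0.650 in
Ia = 0.2·(1300/2001) = 260/2001 in ≈ 0.130 in
Since P=4.900 > Ia=0.130: effective rainfall P−Ia = 95449/20010 in
Q: (95449/20010)² ÷ (108449/20010) = 9110511601/2170064490 in (≈ 4.198 in)

Q = 9110511601/2170064490 in ≈ 4.198 in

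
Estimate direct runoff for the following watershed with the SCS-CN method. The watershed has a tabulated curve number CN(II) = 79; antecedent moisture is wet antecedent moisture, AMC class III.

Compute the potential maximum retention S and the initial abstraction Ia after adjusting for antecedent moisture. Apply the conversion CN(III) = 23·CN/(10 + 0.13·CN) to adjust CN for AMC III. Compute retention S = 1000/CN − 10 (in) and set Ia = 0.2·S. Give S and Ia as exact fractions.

S = 2100/1817 in ≈ 1.156 in; Ia = 420/1817 in ≈ 0.231 in

Adjust CN=79 to AMC III: 23·79/(10 + 0.13·79) → 1817 ÷ (2027/100) = 181700/2027 ≈ 89.640
S = 1000/(181700/2027) − 10 = 2100/1817 in ≈ 1.156 in
Ia = 0.2S: 0.2·1.156 = 0.231 in (exactly 420/1817)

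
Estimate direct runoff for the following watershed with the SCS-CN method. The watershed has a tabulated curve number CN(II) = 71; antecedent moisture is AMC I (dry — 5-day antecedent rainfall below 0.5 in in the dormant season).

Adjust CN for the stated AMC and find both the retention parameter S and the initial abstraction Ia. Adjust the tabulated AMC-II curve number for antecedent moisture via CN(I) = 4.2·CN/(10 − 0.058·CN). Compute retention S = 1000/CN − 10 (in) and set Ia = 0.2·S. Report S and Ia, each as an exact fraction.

Adjust CN=71 to AMC I: 4.2·71/(10 − 0.058·71) → (1491/5) ÷ (2941/500) = 149100/2941 ≈ 50.697
Retention S: 1000/CN − 10 with CN=50.697 → S = 14500/1491 ≈ 9.725 in
Ia = 0.2S: 0.2·9.725 = 1.945 in (exactly 2900/1491)

S = 14500/1491 in ≈ 9.725 in; Ia = 2900/1491 in ≈ 1.945 in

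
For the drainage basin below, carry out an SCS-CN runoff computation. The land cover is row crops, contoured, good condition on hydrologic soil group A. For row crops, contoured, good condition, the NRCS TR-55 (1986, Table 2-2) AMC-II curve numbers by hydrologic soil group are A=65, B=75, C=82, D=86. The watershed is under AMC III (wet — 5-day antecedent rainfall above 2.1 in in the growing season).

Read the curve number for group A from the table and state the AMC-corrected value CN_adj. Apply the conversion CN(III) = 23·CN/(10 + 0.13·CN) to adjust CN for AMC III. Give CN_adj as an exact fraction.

NRCS table: row crops, contoured, good condition, soil group A → CN(II) = 65
Adjust CN=65 to AMC III: 23·65/(10 + 0.13·65) → 1495 ÷ (369/20) = 29900/369 ≈ 81.030

CN_adj = 29900/369 ≈ 81.030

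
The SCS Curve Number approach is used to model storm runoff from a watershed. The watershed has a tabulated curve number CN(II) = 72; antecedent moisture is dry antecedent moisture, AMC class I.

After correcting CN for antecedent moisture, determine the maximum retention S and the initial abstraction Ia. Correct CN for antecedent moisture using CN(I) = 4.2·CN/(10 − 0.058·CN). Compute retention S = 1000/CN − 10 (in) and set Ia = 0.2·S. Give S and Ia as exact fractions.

S = 250/27 in ≈ 9.259 in; Ia = 50/27 in ≈ 1.852 in

Dry (AMC I): CN(I) = 4.2·72/(10 − 0.058·72) = (1512/5)/(728/125) = 675/13 ≈ 51.923
S = 1000/(675/13) − 10 = 250/27 in ≈ 9.259 in
Initial abstraction Ia = S/5 = (250/27)/5 = 50/27 ≈ 1.852 in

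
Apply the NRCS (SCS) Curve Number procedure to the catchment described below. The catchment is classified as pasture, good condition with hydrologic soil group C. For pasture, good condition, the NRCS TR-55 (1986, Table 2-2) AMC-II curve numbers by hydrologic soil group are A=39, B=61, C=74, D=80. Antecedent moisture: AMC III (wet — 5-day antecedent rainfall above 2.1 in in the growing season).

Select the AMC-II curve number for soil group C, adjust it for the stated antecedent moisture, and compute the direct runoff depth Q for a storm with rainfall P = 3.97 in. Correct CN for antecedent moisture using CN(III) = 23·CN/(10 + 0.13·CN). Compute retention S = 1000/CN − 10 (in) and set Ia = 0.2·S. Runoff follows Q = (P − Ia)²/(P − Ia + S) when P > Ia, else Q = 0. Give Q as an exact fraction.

NRCS table: pasture, good condition, soil group C → CN(II) = 74
Adjust CN=74 to AMC III: 23·74/(10 + 0.13·74) → 1702 ÷ (981/50) = 85100/981 ≈ 86.748
Retention S: 1000/CN − 10 with CN=86.748 → S = 1300/851 ≈ 1.528 in
Ia = 0.2S: 0.2·1.528 = 0.306 in (exactly 260/851)
Since P=3.970 > Ia=0.306: effective rainfall P−Ia = 311847/85100 in
Runoff Q = (P−Ia)²/(P−Ia+S) = (3.664)²/(3.664+1.528) = 97248551409/37601179700 ≈ 2.586 in

Q = 97248551409/37601179700 in ≈ 2.586 in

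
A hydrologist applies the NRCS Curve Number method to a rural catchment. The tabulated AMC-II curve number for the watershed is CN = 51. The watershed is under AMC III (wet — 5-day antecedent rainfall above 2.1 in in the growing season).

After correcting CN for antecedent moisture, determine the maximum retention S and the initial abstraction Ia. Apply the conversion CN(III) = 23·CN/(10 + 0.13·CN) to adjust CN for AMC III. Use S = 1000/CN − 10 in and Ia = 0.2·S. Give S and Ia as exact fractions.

Wet (AMC III): CN(III) = 23·51/(10 + 0.13·51) = 1173/(1663/100) = 117300/1663 ≈ 70.535
Retention S: 1000/CN − 10 with CN=70.535 → S = 4900/1173 ≈ 4.177 in
Ia = 0.2·(4900/1173) = 980/1173 in ≈ 0.835 in

S = 4900/1173 in ≈ 4.177 in; Ia = 980/1173 in ≈ 0.835 in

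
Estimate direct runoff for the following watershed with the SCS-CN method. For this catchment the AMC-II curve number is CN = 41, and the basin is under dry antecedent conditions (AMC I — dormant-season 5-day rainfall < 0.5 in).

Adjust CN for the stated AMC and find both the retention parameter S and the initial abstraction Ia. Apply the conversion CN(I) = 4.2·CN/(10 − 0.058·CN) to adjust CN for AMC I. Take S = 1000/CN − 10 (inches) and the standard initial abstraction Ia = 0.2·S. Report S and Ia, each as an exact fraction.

S = 29500/861 in ≈ 34.262 in; Ia = 5900/861 in ≈ 6.852 in

CN(I) from CN(II)=41: (4.2·41)/(10 − 0.058·41) = 86100/3811 ≈ 22.592
Retention S: 1000/CN − 10 with CN=22.592 → S = 29500/861 ≈ 34.262 in
Initial abstraction Ia = S/5 = (29500/861)/5 = 5900/861 ≈ 6.852 in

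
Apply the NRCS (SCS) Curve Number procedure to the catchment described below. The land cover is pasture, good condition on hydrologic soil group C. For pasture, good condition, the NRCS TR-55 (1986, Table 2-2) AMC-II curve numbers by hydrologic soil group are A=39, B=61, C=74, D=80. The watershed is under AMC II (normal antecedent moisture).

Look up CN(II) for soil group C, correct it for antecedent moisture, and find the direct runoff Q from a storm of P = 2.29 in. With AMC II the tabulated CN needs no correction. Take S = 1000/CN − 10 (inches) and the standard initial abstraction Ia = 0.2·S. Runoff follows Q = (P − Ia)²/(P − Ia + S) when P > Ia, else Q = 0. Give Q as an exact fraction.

NRCS table: pasture, good condition, soil group C → CN(II) = 74
Average conditions: CN = 74 (no AMC adjustment).
Retention S: 1000/CN − 10 with CN=74.000 → S = 130/37 ≈ 3.514 in
Initial abstraction Ia = S/5 = (130/37)/5 = 26/37 ≈ 0.703 in
P − Ia = 2.290 − 0.703 = 5873/3700 ≈ 1.587 in (> 0, runoff occurs)
Q = (5873/3700)²/((5873/3700) + 130/37) = (34492129/13690000)/(18873/3700) = 34492129/69830100 in ≈ 0.494 in

Q = 34492129/69830100 in ≈ 0.494 in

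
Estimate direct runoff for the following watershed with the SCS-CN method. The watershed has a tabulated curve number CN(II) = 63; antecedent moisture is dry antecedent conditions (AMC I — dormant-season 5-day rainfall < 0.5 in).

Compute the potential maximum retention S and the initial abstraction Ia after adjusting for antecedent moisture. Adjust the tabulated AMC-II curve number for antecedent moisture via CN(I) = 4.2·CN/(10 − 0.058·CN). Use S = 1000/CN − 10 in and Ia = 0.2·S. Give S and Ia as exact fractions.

CN(I) from CN(II)=63: (4.2·63)/(10 − 0.058·63) = 132300/3173 ≈ 41.696
Retention S: 1000/CN − 10 with CN=41.696 → S = 18500/1323 ≈ 13.983 in
Ia = 0.2S: 0.2·13.983 = 2.797 in (exactly 3700/1323)

S = 18500/1323 in ≈ 13.983 in; Ia = 3700/1323 in ≈ 2.797 in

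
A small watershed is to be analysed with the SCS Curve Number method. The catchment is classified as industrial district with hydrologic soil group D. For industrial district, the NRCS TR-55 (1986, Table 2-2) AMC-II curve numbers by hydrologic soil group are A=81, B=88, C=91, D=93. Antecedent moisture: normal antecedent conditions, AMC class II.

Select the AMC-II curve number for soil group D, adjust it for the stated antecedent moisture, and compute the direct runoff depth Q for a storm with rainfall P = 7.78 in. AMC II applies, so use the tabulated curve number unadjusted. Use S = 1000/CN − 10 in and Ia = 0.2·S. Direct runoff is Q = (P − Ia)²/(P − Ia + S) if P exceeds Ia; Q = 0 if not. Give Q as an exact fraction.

NRCS table: industrial district, soil group D → CN(II) = 93
AMC II — tabulated CN = 93 applies directly.
Retention S: 1000/CN − 10 with CN=93.000 → S = 70/93 ≈ 0.753 in
Ia = 0.2·(70/93) = 14/93 in ≈ 0.151 in
Excess rainfall: 7.780 − 0.151 = 7.629 in; P > Ia so Q > 0
Q: (35477/4650)² ÷ (38977/4650) = 1258617529/181243050 in (≈ 6.944 in)

Q = 1258617529/181243050 in ≈ 6.944 in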